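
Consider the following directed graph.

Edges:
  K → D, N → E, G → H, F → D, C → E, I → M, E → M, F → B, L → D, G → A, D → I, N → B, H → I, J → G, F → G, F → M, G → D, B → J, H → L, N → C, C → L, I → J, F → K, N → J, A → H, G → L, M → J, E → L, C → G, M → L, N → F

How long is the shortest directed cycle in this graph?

4

For each vertex v, BFS finds the shortest path from v back to v.
The shortest such closed walk is G → D → I → J → G, length 4.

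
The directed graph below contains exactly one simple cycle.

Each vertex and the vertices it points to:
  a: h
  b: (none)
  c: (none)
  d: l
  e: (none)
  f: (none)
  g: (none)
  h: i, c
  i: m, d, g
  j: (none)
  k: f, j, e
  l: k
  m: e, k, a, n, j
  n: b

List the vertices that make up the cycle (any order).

DFS with gray/black marking from h:
h gray
  i gray
    m gray
      e gray
      e black
      k gray
        f gray
        f black
        j gray
        j black
        k→e: e black — skip
      k black
      a gray
        a→h: h is gray → back edge
Back edge closes the cycle h → i → m → a → h; its vertices are {a, h, i, m}.

a, h, i, m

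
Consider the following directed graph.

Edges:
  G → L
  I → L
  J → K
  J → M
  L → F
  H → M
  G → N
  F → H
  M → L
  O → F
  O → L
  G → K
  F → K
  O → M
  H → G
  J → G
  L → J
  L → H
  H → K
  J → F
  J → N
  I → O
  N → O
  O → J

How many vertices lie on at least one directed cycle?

8

A vertex is on a directed cycle iff it belongs to a strongly connected component of size ≥ 2 (or has a self-loop).
The vertices on cycles are {F, G, H, J, L, M, N, O} — 8 in total.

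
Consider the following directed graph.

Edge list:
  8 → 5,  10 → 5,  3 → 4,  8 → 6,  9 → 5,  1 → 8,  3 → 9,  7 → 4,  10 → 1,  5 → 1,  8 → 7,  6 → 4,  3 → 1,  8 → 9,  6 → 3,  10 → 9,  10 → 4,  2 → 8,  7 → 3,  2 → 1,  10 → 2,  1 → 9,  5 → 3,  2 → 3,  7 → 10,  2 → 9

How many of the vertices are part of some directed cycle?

9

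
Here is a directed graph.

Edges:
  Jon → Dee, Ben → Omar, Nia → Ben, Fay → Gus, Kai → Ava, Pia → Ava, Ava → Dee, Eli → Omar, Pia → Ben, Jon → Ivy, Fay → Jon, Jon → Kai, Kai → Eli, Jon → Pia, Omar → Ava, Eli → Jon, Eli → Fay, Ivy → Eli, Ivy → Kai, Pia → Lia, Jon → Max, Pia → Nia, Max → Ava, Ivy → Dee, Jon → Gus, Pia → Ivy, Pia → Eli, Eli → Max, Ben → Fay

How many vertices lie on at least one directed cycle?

8

A vertex is on a directed cycle iff it belongs to a strongly connected component of size ≥ 2 (or has a self-loop).
The vertices on cycles are {Ben, Eli, Fay, Ivy, Jon, Kai, Nia, Pia} — 8 in total.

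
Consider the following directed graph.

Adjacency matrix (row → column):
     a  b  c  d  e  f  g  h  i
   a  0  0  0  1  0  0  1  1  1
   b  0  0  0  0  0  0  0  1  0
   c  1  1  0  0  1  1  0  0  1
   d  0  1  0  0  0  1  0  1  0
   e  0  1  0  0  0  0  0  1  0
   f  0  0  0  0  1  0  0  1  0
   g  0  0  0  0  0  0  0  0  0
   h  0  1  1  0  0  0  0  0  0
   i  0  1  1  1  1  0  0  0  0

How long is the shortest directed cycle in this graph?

2

For each vertex v, BFS finds the shortest path from v back to v.
The shortest such closed walk is i → c → i, length 2.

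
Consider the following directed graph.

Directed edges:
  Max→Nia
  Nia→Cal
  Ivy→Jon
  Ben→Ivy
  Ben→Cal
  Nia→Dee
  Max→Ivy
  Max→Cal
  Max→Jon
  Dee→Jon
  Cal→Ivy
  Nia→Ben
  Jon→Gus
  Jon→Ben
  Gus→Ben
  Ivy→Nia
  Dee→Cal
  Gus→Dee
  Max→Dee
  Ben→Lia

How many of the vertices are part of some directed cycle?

A vertex is on a directed cycle iff it belongs to a strongly connected component of size ≥ 2 (or has a self-loop).
The vertices on cycles are {Ben, Cal, Dee, Gus, Ivy, Jon, Nia} — 7 in total.

7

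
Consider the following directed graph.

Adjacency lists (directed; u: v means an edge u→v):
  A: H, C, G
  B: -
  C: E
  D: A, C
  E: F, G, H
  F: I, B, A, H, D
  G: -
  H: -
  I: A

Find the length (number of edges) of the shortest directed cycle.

4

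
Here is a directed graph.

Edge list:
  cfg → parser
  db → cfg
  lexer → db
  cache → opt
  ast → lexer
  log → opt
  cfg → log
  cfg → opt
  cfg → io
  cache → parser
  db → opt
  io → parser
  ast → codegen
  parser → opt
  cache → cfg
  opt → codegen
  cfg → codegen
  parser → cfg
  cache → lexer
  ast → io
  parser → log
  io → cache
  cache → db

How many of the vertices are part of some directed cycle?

6

A vertex is on a directed cycle iff it belongs to a strongly connected component of size ≥ 2 (or has a self-loop).
The vertices on cycles are {db, io, cfg, cache, lexer, parser} — 6 in total.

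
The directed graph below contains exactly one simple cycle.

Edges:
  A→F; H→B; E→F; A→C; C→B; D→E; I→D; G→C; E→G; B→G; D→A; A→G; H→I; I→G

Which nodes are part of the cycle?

DFS with gray/black marking from B:
B gray
  G gray
    C gray
      C→B: B is gray → back edge
Back edge closes the cycle B → G → C → B; its vertices are {B, C, G}.

B, C, G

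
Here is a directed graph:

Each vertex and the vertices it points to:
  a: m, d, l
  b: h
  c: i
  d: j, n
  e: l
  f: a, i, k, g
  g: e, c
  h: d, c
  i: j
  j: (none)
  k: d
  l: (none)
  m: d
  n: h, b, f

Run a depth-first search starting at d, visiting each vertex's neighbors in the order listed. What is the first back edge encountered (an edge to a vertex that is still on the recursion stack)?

DFS from d (visiting each vertex's neighbors in the order listed); mark gray on enter, black on exit:
d gray
  j gray
  j black
  n gray
    h gray
      h→d: d is gray → back edge
First back edge: h → d.

h→d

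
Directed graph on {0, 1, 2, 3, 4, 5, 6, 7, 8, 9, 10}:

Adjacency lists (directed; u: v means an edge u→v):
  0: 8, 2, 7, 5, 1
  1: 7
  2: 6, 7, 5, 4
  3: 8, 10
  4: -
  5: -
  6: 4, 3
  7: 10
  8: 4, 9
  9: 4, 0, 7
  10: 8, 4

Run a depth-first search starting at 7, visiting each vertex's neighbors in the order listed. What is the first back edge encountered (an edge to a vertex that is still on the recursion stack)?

DFS from 7 (visiting each vertex's neighbors in the order listed); mark gray on enter, black on exit:
7 gray
  10 gray
    8 gray
      4 gray
      4 black
      9 gray
        9→4: 4 black — skip
        0 gray
          0→8: 8 is gray → back edge
First back edge: 0 → 8.

0->8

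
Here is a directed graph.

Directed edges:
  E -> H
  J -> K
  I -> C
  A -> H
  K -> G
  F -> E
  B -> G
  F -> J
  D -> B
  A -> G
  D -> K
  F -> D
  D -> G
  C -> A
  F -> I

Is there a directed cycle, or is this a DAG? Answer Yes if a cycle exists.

No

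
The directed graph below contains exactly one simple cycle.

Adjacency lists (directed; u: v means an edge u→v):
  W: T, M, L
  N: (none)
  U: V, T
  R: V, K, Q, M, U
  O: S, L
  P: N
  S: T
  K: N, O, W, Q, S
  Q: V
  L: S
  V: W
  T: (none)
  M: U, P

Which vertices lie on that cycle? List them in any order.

DFS with gray/black marking from M:
M gray
  U gray
    V gray
      W gray
        T gray
        T black
        W→M: M is gray → back edge
Back edge closes the cycle M → U → V → W → M; its vertices are {M, U, V, W}.

M, U, V, W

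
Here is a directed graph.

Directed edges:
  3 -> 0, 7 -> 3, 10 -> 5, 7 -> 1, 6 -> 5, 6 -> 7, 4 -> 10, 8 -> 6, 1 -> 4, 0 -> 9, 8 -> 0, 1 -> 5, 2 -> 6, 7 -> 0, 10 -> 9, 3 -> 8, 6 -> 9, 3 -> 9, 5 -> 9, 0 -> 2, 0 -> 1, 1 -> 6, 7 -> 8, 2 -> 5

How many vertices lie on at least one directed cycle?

7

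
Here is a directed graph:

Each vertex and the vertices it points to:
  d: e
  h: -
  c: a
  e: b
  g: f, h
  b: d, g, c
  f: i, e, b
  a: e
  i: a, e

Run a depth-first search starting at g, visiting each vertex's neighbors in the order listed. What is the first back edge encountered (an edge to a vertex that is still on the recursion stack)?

d->e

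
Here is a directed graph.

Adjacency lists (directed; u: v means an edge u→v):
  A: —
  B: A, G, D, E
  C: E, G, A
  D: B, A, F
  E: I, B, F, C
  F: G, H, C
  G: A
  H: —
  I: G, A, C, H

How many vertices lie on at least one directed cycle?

6

A vertex is on a directed cycle iff it belongs to a strongly connected component of size ≥ 2 (or has a self-loop).
The vertices on cycles are {B, C, D, E, F, I} — 6 in total.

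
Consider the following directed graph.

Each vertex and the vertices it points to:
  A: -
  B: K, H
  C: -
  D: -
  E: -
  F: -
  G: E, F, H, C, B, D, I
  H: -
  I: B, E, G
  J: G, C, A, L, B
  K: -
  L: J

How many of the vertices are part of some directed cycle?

4

A vertex is on a directed cycle iff it belongs to a strongly connected component of size ≥ 2 (or has a self-loop).
The vertices on cycles are {G, I, J, L} — 4 in total.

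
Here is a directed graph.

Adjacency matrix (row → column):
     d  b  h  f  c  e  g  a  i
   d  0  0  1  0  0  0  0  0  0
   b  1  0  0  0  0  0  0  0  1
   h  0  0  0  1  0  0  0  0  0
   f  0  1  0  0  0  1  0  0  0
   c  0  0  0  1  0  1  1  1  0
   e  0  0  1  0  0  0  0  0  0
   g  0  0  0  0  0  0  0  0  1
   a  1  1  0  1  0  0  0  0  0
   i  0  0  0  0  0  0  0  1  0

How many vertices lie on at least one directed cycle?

A vertex is on a directed cycle iff it belongs to a strongly connected component of size ≥ 2 (or has a self-loop).
The vertices on cycles are {a, b, d, e, f, h, i} — 7 in total.

7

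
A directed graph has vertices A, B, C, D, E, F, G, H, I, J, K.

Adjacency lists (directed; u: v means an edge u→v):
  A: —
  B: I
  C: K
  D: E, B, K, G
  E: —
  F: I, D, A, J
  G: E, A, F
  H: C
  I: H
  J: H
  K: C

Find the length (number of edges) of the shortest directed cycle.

For each vertex v, BFS finds the shortest path from v back to v.
The shortest such closed walk is K → C → K, length 2.

2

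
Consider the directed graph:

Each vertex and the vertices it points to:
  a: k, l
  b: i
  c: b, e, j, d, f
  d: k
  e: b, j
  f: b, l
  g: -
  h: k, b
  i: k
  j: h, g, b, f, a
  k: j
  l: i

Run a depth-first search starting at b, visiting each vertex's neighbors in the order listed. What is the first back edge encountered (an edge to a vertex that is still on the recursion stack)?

DFS from b (visiting each vertex's neighbors in the order listed); mark gray on enter, black on exit:
b gray
  i gray
    k gray
      j gray
        h gray
          h→k: k is gray → back edge
First back edge: h → k.

h→k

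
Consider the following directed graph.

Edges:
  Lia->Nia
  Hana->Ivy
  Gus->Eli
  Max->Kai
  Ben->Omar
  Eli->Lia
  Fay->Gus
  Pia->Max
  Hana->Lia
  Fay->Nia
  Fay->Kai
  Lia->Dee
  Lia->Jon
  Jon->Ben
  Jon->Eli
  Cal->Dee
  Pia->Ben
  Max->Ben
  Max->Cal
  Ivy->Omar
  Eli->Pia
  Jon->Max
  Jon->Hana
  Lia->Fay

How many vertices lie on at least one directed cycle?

6

A vertex is on a directed cycle iff it belongs to a strongly connected component of size ≥ 2 (or has a self-loop).
The vertices on cycles are {Eli, Fay, Gus, Jon, Lia, Hana} — 6 in total.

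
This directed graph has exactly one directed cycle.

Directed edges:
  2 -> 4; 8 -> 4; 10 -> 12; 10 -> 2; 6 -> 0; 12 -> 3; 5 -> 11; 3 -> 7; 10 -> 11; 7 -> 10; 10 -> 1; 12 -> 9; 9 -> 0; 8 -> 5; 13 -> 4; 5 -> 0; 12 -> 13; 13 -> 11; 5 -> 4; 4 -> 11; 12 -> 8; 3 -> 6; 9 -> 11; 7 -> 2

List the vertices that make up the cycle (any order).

DFS with gray/black marking from 10:
10 gray
  11 gray
  11 black
  1 gray
  1 black
  2 gray
    4 gray
      4→11: 11 black — skip
    4 black
  2 black
  12 gray
    3 gray
      6 gray
        0 gray
        0 black
      6 black
      7 gray
        7→2: 2 black — skip
        7→10: 10 is gray → back edge
Back edge closes the cycle 10 → 12 → 3 → 7 → 10; its vertices are {3, 7, 10, 12}.

3, 7, 10, 12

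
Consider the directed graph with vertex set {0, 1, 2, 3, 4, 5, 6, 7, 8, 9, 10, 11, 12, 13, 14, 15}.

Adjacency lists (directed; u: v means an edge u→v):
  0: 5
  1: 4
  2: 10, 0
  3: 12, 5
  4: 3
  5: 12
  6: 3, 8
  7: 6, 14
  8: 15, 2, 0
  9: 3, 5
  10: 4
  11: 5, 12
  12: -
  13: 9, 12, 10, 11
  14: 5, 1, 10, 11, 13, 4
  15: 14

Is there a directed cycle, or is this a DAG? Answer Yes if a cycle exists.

No

DFS with white/gray/black marking, starting from 5:
5 gray
  12 gray
  12 black
5 black
0 gray
  0→5: 5 black — skip
0 black
1 gray
  4 gray
    3 gray
      3→12: 12 black — skip
      3→5: 5 black — skip
    3 black
  4 black
1 black
2 gray
  10 gray
    10→4: 4 black — skip
  10 black
  2→0: 0 black — skip
2 black
6 gray
  6→3: 3 black — skip
  8 gray
    15 gray
      14 gray
        14→5: 5 black — skip
        14→1: 1 black — skip
        14→10: 10 black — skip
        11 gray
          11→5: 5 black — skip
          11→12: 12 black — skip
        11 black
        13 gray
          9 gray
            9→3: 3 black — skip
            9→5: 5 black — skip
          9 black
          13→12: 12 black — skip
          13→10: 10 black — skip
          13→11: 11 black — skip
        13 black
        14→4: 4 black — skip
      14 black
    15 black
    8→2: 2 black — skip
    8→0: 0 black — skip
  8 black
6 black
7 gray
  7→6: 6 black — skip
  7→14: 14 black — skip
7 black
Every edge goes to a white or black vertex — no back edge, so the graph is acyclic.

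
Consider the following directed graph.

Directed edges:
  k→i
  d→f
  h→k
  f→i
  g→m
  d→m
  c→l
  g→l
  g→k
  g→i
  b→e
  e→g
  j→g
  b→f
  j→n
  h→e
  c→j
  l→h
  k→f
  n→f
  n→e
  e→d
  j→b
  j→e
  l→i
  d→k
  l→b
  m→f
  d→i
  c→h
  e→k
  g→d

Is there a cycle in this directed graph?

DFS with white/gray/black marking, starting from i:
i gray
i black
b gray
  e gray
    g gray
      d gray
        k gray
          f gray
            f→i: i black — skip
          f black
          k→i: i black — skip
        k black
        d→f: f black — skip
        m gray
          m→f: f black — skip
        m black
        d→i: i black — skip
      d black
      l gray
        h gray
          h→k: k black — skip
          h→e: e is gray → back edge
Back edge found, so a cycle exists: e → g → l → h → e.

Yes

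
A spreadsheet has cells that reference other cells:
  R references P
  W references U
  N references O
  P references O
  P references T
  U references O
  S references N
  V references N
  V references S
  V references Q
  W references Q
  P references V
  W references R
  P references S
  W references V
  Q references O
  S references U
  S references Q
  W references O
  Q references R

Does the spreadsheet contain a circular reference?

DFS with white/gray/black marking, starting from Q:
Q gray
  O gray
  O black
  R gray
    P gray
      V gray
        N gray
          N→O: O black — skip
        N black
        V→Q: Q is gray → back edge
Back edge found, so a cycle exists: Q → R → P → V → Q.

Yes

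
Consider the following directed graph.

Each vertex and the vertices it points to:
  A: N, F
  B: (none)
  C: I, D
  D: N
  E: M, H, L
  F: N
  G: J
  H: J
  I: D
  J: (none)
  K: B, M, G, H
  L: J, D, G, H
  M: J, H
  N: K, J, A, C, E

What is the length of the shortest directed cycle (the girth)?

2

For each vertex v, BFS finds the shortest path from v back to v.
The shortest such closed walk is A → N → A, length 2.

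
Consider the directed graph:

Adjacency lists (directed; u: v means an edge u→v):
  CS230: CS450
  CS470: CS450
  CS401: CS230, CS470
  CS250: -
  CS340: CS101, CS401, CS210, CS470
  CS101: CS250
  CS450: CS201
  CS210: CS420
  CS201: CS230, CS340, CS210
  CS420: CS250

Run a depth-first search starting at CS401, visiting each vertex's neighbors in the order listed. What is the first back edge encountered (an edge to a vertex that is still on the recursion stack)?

CS201→CS230

DFS from CS401 (visiting each vertex's neighbors in the order listed); mark gray on enter, black on exit:
CS401 gray
  CS230 gray
    CS450 gray
      CS201 gray
        CS201→CS230: CS230 is gray → back edge
First back edge: CS201 → CS230.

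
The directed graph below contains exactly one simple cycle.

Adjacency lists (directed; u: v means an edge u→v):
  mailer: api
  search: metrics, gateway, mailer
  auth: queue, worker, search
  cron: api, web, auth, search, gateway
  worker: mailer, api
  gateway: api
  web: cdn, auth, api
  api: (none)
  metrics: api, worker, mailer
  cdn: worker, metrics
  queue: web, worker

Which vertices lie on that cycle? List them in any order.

DFS with gray/black marking from web:
web gray
  cdn gray
    worker gray
      mailer gray
        api gray
        api black
      mailer black
      worker→api: api black — skip
    worker black
    metrics gray
      metrics→api: api black — skip
      metrics→worker: worker black — skip
      metrics→mailer: mailer black — skip
    metrics black
  cdn black
  auth gray
    queue gray
      queue→web: web is gray → back edge
Back edge closes the cycle web → auth → queue → web; its vertices are {web, auth, queue}.

web, auth, queue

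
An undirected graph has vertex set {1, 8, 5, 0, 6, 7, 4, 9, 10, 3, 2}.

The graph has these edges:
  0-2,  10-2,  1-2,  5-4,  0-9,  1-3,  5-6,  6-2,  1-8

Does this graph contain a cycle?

DFS, tracking each vertex's parent; an edge to a visited non-parent vertex closes a cycle.
Start from 0:
visit 0 (parent –)
  visit 2 (parent 0)
    2–0: parent, skip
    visit 1 (parent 2)
      visit 3 (parent 1)
        3–1: parent, skip
      visit 8 (parent 1)
        8–1: parent, skip
      1–2: parent, skip
    visit 10 (parent 2)
      10–2: parent, skip
    visit 6 (parent 2)
      visit 5 (parent 6)
        5–6: parent, skip
        visit 4 (parent 5)
          4–5: parent, skip
      6–2: parent, skip
  visit 9 (parent 0)
    9–0: parent, skip
visit 7 (parent –)
No non-parent visited neighbor found — the graph is a forest.

No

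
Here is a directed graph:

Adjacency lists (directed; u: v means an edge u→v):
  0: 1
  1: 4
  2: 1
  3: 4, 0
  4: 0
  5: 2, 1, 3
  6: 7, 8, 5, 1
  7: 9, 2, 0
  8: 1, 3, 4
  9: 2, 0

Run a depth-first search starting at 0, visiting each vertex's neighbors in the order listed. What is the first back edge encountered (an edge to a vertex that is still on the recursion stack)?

4->0

DFS from 0 (visiting each vertex's neighbors in the order listed); mark gray on enter, black on exit:
0 gray
  1 gray
    4 gray
      4→0: 0 is gray → back edge
First back edge: 4 → 0.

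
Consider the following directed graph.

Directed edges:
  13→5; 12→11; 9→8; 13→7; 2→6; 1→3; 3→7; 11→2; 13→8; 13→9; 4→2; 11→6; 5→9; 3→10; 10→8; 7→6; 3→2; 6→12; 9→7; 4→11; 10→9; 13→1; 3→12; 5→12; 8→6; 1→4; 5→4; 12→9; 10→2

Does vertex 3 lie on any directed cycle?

No

3 lies on a cycle iff there is a path from 3 back to itself.
Exploring from 3, it never reaches itself; equivalently, its strongly connected component is a singleton.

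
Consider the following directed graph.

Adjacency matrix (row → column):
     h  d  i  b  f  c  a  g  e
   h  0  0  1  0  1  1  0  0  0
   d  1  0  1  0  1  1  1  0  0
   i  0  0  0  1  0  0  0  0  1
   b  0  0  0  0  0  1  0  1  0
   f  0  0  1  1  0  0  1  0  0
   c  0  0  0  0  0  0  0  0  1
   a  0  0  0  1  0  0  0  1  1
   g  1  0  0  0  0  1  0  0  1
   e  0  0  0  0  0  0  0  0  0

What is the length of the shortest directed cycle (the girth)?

For each vertex v, BFS finds the shortest path from v back to v.
The shortest such closed walk is f → b → g → h → f, length 4.

4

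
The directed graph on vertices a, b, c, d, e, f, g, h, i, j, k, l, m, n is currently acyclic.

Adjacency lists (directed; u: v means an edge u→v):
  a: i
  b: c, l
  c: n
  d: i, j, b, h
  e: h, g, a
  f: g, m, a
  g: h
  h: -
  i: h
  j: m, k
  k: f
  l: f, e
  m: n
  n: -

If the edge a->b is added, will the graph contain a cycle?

Adding a→b creates a cycle iff b can already reach a.
Path from b: b → l → e → a.
So b → … → a → b is a cycle.

Yes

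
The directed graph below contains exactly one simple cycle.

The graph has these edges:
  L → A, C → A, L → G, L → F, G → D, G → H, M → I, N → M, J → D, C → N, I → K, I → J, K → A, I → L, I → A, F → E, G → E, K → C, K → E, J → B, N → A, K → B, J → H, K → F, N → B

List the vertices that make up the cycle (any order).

C, I, K, M, N

DFS with gray/black marking from I:
I gray
  L gray
    F gray
      E gray
      E black
    F black
    A gray
    A black
    G gray
      H gray
      H black
      D gray
      D black
      G→E: E black — skip
    G black
  L black
  K gray
    K→A: A black — skip
    K→F: F black — skip
    C gray
      C→A: A black — skip
      N gray
        M gray
          M→I: I is gray → back edge
Back edge closes the cycle I → K → C → N → M → I; its vertices are {C, I, K, M, N}.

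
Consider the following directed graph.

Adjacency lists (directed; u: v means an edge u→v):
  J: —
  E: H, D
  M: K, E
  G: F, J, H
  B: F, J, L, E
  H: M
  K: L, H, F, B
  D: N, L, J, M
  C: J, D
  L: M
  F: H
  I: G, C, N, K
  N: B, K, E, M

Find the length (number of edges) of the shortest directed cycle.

3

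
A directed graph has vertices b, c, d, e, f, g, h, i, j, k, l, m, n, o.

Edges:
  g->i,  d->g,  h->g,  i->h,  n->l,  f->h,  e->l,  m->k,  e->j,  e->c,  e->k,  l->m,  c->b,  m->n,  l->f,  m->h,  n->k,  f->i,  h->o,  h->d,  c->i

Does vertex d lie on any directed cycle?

Yes

d is on a cycle iff d can reach itself via ≥1 edge.
d → g → i → h → d — yes.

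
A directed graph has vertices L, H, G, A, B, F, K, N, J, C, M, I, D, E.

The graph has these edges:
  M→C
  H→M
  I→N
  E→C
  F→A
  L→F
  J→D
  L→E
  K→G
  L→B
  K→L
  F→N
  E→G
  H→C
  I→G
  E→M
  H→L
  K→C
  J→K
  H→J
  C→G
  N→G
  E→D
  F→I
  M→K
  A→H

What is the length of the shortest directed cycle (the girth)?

4

For each vertex v, BFS finds the shortest path from v back to v.
The shortest such closed walk is H → L → F → A → H, length 4.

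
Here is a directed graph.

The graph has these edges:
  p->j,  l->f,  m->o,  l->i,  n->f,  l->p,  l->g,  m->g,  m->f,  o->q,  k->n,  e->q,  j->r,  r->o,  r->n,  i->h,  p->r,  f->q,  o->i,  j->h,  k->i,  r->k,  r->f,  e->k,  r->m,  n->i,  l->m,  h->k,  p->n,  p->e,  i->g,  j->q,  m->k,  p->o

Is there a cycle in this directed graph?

DFS with white/gray/black marking, starting from r:
r gray
  n gray
    f gray
      q gray
      q black
    f black
    i gray
      g gray
      g black
      h gray
        k gray
          k→n: n is gray → back edge
Back edge found, so a cycle exists: n → i → h → k → n.

Yes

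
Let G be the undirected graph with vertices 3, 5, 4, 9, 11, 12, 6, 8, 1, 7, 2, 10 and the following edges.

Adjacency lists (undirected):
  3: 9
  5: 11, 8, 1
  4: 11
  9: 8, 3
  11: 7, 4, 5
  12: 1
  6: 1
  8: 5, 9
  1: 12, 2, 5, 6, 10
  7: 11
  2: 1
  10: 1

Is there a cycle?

No

DFS, tracking each vertex's parent; an edge to a visited non-parent vertex closes a cycle.
Start from 1:
visit 1 (parent –)
  visit 12 (parent 1)
    12–1: parent, skip
  visit 2 (parent 1)
    2–1: parent, skip
  visit 5 (parent 1)
    visit 11 (parent 5)
      visit 7 (parent 11)
        7–11: parent, skip
      visit 4 (parent 11)
        4–11: parent, skip
      11–5: parent, skip
    visit 8 (parent 5)
      8–5: parent, skip
      visit 9 (parent 8)
        9–8: parent, skip
        visit 3 (parent 9)
          3–9: parent, skip
    5–1: parent, skip
  visit 6 (parent 1)
    6–1: parent, skip
  visit 10 (parent 1)
    10–1: parent, skip
No non-parent visited neighbor found — the graph is a forest.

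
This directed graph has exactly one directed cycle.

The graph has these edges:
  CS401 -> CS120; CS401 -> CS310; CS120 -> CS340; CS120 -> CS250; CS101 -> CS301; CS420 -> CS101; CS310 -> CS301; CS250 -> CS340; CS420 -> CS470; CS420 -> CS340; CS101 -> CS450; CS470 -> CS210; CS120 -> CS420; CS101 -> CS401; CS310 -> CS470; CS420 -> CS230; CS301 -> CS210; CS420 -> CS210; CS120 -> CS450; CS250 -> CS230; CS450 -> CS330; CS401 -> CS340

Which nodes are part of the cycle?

DFS with gray/black marking from CS120:
CS120 gray
  CS450 gray
    CS330 gray
    CS330 black
  CS450 black
  CS340 gray
  CS340 black
  CS250 gray
    CS230 gray
    CS230 black
    CS250→CS340: CS340 black — skip
  CS250 black
  CS420 gray
    CS420→CS230: CS230 black — skip
    CS420→CS340: CS340 black — skip
    CS210 gray
    CS210 black
    CS470 gray
      CS470→CS210: CS210 black — skip
    CS470 black
    CS101 gray
      CS101→CS450: CS450 black — skip
      CS301 gray
        CS301→CS210: CS210 black — skip
      CS301 black
      CS401 gray
        CS401→CS340: CS340 black — skip
        CS401→CS120: CS120 is gray → back edge
Back edge closes the cycle CS120 → CS420 → CS101 → CS401 → CS120; its vertices are {CS101, CS120, CS401, CS420}.

CS101, CS120, CS401, CS420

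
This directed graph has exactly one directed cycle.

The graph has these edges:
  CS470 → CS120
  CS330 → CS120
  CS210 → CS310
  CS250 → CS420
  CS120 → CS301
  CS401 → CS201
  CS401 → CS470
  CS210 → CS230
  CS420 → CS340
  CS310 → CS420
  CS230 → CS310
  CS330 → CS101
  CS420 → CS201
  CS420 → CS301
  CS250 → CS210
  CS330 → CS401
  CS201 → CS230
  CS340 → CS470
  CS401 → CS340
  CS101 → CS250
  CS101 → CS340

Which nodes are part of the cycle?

CS201, CS230, CS310, CS420

DFS with gray/black marking from CS201:
CS201 gray
  CS230 gray
    CS310 gray
      CS420 gray
        CS420→CS201: CS201 is gray → back edge
Back edge closes the cycle CS201 → CS230 → CS310 → CS420 → CS201; its vertices are {CS201, CS230, CS310, CS420}.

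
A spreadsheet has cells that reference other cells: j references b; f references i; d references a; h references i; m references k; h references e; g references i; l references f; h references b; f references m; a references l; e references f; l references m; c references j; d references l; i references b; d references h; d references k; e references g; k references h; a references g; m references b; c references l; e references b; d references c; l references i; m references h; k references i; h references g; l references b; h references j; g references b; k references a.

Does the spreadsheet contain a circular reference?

DFS with white/gray/black marking, starting from h:
h gray
  g gray
    b gray
    b black
    i gray
      i→b: b black — skip
    i black
  g black
  j gray
    j→b: b black — skip
  j black
  h→b: b black — skip
  h→i: i black — skip
  e gray
    e→b: b black — skip
    f gray
      m gray
        k gray
          k→h: h is gray → back edge
Back edge found, so a cycle exists: h → e → f → m → k → h.

Yes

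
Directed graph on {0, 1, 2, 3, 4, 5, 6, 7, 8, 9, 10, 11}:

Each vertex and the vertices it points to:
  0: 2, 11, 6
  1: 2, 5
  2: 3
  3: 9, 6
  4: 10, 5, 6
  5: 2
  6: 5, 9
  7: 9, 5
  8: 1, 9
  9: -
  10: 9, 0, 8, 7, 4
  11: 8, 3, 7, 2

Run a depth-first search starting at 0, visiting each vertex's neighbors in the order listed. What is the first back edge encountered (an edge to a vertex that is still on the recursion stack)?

5->2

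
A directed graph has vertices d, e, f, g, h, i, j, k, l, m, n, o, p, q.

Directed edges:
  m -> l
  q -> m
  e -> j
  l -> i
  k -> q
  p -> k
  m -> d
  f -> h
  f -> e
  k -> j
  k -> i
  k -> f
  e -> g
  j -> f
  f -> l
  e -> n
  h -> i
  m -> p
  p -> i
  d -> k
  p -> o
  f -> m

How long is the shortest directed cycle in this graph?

3

For each vertex v, BFS finds the shortest path from v back to v.
The shortest such closed walk is f → e → j → f, length 3.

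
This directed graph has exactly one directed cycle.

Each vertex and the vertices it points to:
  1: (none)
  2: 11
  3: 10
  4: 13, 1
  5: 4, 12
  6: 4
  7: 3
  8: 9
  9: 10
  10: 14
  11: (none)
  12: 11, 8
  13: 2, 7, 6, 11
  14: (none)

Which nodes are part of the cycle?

4, 6, 13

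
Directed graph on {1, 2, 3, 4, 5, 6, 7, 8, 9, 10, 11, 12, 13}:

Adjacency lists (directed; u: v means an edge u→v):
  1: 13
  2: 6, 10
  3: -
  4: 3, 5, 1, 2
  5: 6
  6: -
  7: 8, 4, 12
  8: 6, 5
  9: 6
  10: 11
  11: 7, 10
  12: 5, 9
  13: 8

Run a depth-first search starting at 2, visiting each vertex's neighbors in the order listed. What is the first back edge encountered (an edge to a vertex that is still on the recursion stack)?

4->2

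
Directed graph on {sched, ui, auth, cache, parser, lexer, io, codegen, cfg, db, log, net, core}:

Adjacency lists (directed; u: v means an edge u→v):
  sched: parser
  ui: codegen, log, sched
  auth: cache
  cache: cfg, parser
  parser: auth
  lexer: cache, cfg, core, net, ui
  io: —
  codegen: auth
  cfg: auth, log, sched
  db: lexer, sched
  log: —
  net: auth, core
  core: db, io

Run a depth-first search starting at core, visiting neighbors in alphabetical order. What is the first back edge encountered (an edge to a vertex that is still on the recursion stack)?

DFS from core (visiting neighbors in alphabetical order); mark gray on enter, black on exit:
core gray
  db gray
    lexer gray
      cache gray
        cfg gray
          auth gray
            auth→cache: cache is gray → back edge
First back edge: auth → cache.

auth→cache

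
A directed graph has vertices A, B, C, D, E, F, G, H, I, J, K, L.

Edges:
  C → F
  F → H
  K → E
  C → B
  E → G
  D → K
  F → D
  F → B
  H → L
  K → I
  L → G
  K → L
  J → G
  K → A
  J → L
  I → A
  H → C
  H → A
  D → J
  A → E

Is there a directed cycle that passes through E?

E lies on a cycle iff there is a path from E back to itself.
Exploring from E, it never reaches itself; equivalently, its strongly connected component is a singleton.

No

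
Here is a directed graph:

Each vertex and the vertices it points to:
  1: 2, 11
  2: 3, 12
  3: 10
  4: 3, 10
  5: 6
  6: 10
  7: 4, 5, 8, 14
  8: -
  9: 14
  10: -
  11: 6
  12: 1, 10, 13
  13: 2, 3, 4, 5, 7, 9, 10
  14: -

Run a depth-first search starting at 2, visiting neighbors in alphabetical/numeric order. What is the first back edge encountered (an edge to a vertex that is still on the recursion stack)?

1→2

DFS from 2 (visiting neighbors in alphabetical/numeric order); mark gray on enter, black on exit:
2 gray
  3 gray
    10 gray
    10 black
  3 black
  12 gray
    1 gray
      1→2: 2 is gray → back edge
First back edge: 1 → 2.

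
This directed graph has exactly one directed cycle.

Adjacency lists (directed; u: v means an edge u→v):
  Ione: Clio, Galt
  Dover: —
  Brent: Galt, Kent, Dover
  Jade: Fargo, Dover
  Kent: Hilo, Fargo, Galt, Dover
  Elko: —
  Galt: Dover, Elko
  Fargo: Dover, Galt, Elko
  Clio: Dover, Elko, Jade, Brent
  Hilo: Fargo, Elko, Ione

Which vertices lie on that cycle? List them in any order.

Clio, Hilo, Ione, Kent, Brent

DFS with gray/black marking from Clio:
Clio gray
  Dover gray
  Dover black
  Elko gray
  Elko black
  Jade gray
    Fargo gray
      Fargo→Dover: Dover black — skip
      Galt gray
        Galt→Dover: Dover black — skip
        Galt→Elko: Elko black — skip
      Galt black
      Fargo→Elko: Elko black — skip
    Fargo black
    Jade→Dover: Dover black — skip
  Jade black
  Brent gray
    Brent→Galt: Galt black — skip
    Kent gray
      Hilo gray
        Hilo→Fargo: Fargo black — skip
        Hilo→Elko: Elko black — skip
        Ione gray
          Ione→Clio: Clio is gray → back edge
Back edge closes the cycle Clio → Brent → Kent → Hilo → Ione → Clio; its vertices are {Clio, Hilo, Ione, Kent, Brent}.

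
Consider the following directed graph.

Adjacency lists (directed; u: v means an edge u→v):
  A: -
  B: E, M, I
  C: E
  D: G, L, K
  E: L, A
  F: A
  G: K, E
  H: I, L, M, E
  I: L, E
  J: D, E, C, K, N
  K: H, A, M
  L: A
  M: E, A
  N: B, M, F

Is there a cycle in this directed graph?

DFS with white/gray/black marking, starting from J:
J gray
  D gray
    G gray
      K gray
        H gray
          I gray
            L gray
              A gray
              A black
            L black
            E gray
              E→L: L black — skip
              E→A: A black — skip
            E black
          I black
          H→L: L black — skip
          M gray
            M→E: E black — skip
            M→A: A black — skip
          M black
          H→E: E black — skip
        H black
        K→A: A black — skip
        K→M: M black — skip
      K black
      G→E: E black — skip
    G black
    D→L: L black — skip
    D→K: K black — skip
  D black
  J→E: E black — skip
  C gray
    C→E: E black — skip
  C black
  J→K: K black — skip
  N gray
    B gray
      B→E: E black — skip
      B→M: M black — skip
      B→I: I black — skip
    B black
    N→M: M black — skip
    F gray
      F→A: A black — skip
    F black
  N black
J black
Every edge goes to a white or black vertex — no back edge, so the graph is acyclic.

No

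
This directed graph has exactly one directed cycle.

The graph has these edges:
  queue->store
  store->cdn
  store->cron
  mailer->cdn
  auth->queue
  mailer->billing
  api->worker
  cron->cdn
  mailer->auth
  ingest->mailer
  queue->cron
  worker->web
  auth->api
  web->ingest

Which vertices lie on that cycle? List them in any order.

DFS with gray/black marking from web:
web gray
  ingest gray
    mailer gray
      billing gray
      billing black
      cdn gray
      cdn black
      auth gray
        queue gray
          cron gray
            cron→cdn: cdn black — skip
          cron black
          store gray
            store→cdn: cdn black — skip
            store→cron: cron black — skip
          store black
        queue black
        api gray
          worker gray
            worker→web: web is gray → back edge
Back edge closes the cycle web → ingest → mailer → auth → api → worker → web; its vertices are {api, web, auth, ingest, mailer, worker}.

api, web, auth, ingest, mailer, worker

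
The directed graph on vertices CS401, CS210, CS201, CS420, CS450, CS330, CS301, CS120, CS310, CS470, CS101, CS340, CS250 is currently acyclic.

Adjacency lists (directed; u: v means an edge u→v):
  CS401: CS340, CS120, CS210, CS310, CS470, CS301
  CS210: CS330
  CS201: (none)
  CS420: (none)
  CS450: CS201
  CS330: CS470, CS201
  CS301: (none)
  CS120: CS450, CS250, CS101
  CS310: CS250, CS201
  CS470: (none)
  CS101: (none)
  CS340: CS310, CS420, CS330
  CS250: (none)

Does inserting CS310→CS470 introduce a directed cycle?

Adding CS310→CS470 creates a cycle iff CS470 can already reach CS310.
Explore from CS470: no path reaches CS310. The graph stays acyclic.

No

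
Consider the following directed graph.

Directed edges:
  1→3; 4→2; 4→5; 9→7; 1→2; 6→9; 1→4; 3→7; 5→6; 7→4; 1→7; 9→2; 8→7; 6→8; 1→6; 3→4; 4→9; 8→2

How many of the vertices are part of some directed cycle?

A vertex is on a directed cycle iff it belongs to a strongly connected component of size ≥ 2 (or has a self-loop).
The vertices on cycles are {4, 5, 6, 7, 8, 9} — 6 in total.

6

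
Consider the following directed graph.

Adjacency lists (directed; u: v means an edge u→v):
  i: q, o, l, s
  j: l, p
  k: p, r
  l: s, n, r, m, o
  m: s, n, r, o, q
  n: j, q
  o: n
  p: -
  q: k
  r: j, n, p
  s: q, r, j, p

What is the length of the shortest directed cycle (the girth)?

3

For each vertex v, BFS finds the shortest path from v back to v.
The shortest such closed walk is l → n → j → l, length 3.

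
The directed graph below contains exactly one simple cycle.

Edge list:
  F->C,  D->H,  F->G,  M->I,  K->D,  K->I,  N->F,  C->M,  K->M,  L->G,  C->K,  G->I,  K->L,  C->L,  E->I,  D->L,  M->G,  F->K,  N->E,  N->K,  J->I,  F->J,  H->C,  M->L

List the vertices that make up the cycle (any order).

C, D, H, K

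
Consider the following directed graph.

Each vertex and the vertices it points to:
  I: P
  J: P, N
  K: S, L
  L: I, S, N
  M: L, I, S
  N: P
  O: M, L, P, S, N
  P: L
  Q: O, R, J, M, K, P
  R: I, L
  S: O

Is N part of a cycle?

Yes

N is on a cycle iff N can reach itself via ≥1 edge.
N → P → L → N — yes.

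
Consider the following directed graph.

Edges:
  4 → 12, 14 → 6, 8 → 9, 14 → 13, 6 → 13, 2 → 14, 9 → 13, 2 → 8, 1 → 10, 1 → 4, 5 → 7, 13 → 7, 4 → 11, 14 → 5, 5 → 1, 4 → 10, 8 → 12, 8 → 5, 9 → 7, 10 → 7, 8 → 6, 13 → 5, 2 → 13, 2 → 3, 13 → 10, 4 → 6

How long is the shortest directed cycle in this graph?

5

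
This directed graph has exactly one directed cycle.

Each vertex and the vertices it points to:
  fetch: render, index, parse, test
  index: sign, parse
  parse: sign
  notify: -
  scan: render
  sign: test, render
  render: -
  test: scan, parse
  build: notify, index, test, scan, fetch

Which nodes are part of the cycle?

DFS with gray/black marking from test:
test gray
  scan gray
    render gray
    render black
  scan black
  parse gray
    sign gray
      sign→test: test is gray → back edge
Back edge closes the cycle test → parse → sign → test; its vertices are {sign, test, parse}.

sign, test, parse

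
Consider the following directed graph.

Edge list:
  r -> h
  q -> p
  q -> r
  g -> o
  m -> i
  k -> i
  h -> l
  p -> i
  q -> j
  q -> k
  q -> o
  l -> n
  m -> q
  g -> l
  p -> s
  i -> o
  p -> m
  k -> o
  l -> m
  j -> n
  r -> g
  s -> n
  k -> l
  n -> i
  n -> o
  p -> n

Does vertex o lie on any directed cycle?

o lies on a cycle iff there is a path from o back to itself.
Exploring from o, it never reaches itself; equivalently, its strongly connected component is a singleton.

No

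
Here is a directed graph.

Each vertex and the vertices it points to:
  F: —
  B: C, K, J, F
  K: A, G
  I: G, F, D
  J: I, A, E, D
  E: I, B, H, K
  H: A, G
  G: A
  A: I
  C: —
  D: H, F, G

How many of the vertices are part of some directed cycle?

A vertex is on a directed cycle iff it belongs to a strongly connected component of size ≥ 2 (or has a self-loop).
The vertices on cycles are {A, B, D, E, G, H, I, J} — 8 in total.

8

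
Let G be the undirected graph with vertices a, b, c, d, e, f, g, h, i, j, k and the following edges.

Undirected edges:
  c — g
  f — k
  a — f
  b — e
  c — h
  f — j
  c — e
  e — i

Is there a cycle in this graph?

DFS, tracking each vertex's parent; an edge to a visited non-parent vertex closes a cycle.
Start from b:
visit b (parent –)
  visit e (parent b)
    visit i (parent e)
      i–e: parent, skip
    visit c (parent e)
      visit h (parent c)
        h–c: parent, skip
      visit g (parent c)
        g–c: parent, skip
      c–e: parent, skip
    e–b: parent, skip
visit a (parent –)
  visit f (parent a)
    visit j (parent f)
      j–f: parent, skip
    f–a: parent, skip
    visit k (parent f)
      k–f: parent, skip
visit d (parent –)
No non-parent visited neighbor found — the graph is a forest.

No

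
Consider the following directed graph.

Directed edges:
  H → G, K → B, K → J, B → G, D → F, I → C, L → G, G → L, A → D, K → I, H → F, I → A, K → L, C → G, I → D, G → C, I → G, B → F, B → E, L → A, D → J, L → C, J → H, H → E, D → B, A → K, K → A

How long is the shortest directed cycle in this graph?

For each vertex v, BFS finds the shortest path from v back to v.
The shortest such closed walk is K → A → K, length 2.

2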